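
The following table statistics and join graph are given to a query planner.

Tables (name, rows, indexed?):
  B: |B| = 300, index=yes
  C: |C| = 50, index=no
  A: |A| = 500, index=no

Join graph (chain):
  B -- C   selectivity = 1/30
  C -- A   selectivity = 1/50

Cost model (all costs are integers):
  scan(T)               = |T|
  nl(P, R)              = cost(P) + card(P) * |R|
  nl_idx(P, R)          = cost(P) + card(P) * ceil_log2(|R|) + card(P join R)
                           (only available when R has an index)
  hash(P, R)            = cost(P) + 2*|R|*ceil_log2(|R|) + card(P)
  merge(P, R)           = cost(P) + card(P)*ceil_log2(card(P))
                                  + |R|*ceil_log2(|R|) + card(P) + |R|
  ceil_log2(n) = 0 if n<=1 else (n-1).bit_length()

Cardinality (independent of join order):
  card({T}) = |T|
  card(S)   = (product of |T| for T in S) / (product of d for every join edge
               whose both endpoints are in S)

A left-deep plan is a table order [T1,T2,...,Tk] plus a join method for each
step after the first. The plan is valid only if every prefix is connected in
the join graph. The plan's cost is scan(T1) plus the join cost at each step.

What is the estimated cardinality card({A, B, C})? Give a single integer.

5000

Tables in S: A(500), B(300), C(50)
Edges inside S: B-C(d=30), C-A(d=50)
numerator = 500 * 300 * 50 = 7500000
denominator = 30 * 50 = 1500
card(S) = 7500000 / 1500 = 5000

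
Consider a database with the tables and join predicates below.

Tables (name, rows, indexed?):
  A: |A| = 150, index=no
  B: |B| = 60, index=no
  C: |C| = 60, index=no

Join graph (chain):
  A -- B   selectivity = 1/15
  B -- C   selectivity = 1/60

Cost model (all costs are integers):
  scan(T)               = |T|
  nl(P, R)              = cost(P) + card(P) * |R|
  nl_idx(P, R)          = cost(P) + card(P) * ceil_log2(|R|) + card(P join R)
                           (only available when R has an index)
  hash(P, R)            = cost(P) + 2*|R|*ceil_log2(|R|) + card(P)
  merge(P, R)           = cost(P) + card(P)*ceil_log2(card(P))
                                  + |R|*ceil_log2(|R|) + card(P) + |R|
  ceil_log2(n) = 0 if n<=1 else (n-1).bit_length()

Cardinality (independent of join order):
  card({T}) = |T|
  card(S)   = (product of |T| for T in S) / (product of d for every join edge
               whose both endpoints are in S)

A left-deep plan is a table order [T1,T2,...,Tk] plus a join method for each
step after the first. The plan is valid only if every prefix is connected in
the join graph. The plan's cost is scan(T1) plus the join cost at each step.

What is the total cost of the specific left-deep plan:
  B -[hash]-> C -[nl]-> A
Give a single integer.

9840

step 1: scan B: cost=60, card=60
step 2: join C via hash
    card(P join C) = 60*60/(60) = 60
    cost = 60 + 2*60*6 + 60 = 840
step 3: join A via nl
    card(P join A) = 60*150/(15) = 600
    cost = 840 + 60*150 = 9840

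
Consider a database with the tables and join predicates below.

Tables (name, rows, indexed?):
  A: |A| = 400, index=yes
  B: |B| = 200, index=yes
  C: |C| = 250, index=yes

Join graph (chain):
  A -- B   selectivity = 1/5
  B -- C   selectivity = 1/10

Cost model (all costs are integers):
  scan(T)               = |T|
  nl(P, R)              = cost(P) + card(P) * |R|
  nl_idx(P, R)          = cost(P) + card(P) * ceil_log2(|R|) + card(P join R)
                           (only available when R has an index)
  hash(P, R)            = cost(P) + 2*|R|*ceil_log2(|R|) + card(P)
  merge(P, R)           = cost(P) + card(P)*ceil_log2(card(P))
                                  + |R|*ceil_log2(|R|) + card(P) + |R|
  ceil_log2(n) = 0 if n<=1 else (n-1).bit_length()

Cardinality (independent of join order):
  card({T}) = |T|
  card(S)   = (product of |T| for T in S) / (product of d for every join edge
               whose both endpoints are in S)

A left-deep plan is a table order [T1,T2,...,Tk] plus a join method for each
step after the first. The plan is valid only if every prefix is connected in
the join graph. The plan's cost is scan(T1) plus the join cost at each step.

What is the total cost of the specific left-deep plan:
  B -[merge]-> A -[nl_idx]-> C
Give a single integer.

step 1: scan B: cost=200, card=200
step 2: join A via merge
    card(P join A) = 200*400/(5) = 16000
    cost = 200 + 200*8 + 400*9 + 200 + 400 = 6000
step 3: join C via nl_idx
    card(P join C) = 16000*250/(10) = 400000
    cost = 6000 + 16000*8 + 400000 = 534000

534000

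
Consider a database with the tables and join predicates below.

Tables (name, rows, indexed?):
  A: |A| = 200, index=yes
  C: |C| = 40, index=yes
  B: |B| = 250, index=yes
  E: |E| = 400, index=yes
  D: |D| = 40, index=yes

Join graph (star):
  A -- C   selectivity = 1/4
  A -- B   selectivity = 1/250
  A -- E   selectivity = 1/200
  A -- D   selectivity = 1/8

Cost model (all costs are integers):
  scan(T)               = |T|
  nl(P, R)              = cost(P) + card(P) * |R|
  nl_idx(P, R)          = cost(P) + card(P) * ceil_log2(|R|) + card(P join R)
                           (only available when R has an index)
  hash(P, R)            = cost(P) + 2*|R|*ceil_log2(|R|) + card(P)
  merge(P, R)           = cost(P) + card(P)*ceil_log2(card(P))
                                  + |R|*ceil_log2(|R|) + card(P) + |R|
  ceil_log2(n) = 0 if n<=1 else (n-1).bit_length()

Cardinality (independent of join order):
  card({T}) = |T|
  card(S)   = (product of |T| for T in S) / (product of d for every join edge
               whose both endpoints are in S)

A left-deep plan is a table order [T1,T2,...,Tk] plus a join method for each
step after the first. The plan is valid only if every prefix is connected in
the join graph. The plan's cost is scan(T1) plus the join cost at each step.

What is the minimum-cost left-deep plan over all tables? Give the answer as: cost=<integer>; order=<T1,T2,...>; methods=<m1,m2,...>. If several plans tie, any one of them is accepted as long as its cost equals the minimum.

cost=7560; order=A,B,E,D,C; methods=nl_idx,nl_idx,hash,hash

Selinger DP (subsets sized 1..n):
  {A}: scan cost=200, card=200
  {C}: scan cost=40, card=40
  {B}: scan cost=250, card=250
  {E}: scan cost=400, card=400
  {D}: scan cost=40, card=40
  {AC}: card=2000; try (C,hash)→880, (A,merge)→2120, (C,merge)→2280, (A,nl_idx)→2360, (A,hash)→3280, (C,nl_idx)→3400 …(+2); best=880 via (C,hash)
  {AB}: card=200; try (B,nl_idx)→2000, (A,nl_idx)→2450, (A,hash)→3700, (B,merge)→4250, (A,merge)→4300, (B,hash)→4400 …(+2); best=2000 via (B,nl_idx)
  {AE}: card=400; try (E,nl_idx)→2400, (A,hash)→4000, (A,nl_idx)→4000, (E,merge)→6000, (A,merge)→6200, (E,hash)→7600 …(+2); best=2400 via (E,nl_idx)
  {AD}: card=1000; try (D,hash)→880, (A,nl_idx)→1360, (A,merge)→2120, (D,merge)→2280, (D,nl_idx)→2400, (A,hash)→3280 …(+2); best=880 via (D,hash)
  {ABC}: card=2000; try (C,hash)→2680, (C,merge)→4080, (C,nl_idx)→5200, (B,hash)→6880, (C,nl)→10000, (B,nl_idx)→18880 …(+2); best=2680 via (C,hash)
  {ACE}: card=4000; try (C,hash)→3280, (C,merge)→6680, (C,nl_idx)→8800, (E,hash)→10080, (C,nl)→18400, (E,nl_idx)→22880 …(+2); best=3280 via (C,hash)
  {ACD}: card=10000; try (C,hash)→2360, (D,hash)→3360, (C,merge)→12160, (C,nl_idx)→16880, (D,nl_idx)→22880, (D,merge)→25160 …(+2); best=2360 via (C,hash)
  {ABE}: card=400; try (E,nl_idx)→4200, (B,nl_idx)→6000, (B,hash)→6800, (E,merge)→7800, (B,merge)→8650, (E,hash)→9400 …(+2); best=4200 via (E,nl_idx)
  {ABD}: card=1000; try (D,hash)→2680, (D,merge)→4080, (D,nl_idx)→4200, (B,hash)→5880, (B,nl_idx)→9880, (D,nl)→10000 …(+2); best=2680 via (D,hash)
  {ADE}: card=2000; try (D,hash)→3280, (D,merge)→6680, (D,nl_idx)→6800, (E,hash)→9080, (E,nl_idx)→11880, (E,merge)→15880 …(+2); best=3280 via (D,hash)
  {ABCE}: card=4000; try (C,hash)→5080, (C,merge)→8480, (C,nl_idx)→10600, (B,hash)→11280, (E,hash)→11880, (C,nl)→20200 …(+6); best=5080 via (C,hash)
  {ABCD}: card=10000; try (C,hash)→4160, (D,hash)→5160, (C,merge)→13960, (B,hash)→16360, (C,nl_idx)→18680, (D,nl_idx)→24680 …(+6); best=4160 via (C,hash)
  {ACDE}: card=20000; try (C,hash)→5760, (D,hash)→7760, (E,hash)→19560, (C,merge)→27560, (C,nl_idx)→35280, (D,nl_idx)→47280 …(+6); best=5760 via (C,hash)
  {ABDE}: card=2000; try (D,hash)→5080, (D,merge)→8480, (D,nl_idx)→8600, (B,hash)→9280, (E,hash)→10880, (E,nl_idx)→13680 …(+6); best=5080 via (D,hash)
  {ABCDE}: card=20000; try (C,hash)→7560, (D,hash)→9560, (E,hash)→21360, (C,merge)→29360, (B,hash)→29760, (C,nl_idx)→37080 …(+10); best=7560 via (C,hash)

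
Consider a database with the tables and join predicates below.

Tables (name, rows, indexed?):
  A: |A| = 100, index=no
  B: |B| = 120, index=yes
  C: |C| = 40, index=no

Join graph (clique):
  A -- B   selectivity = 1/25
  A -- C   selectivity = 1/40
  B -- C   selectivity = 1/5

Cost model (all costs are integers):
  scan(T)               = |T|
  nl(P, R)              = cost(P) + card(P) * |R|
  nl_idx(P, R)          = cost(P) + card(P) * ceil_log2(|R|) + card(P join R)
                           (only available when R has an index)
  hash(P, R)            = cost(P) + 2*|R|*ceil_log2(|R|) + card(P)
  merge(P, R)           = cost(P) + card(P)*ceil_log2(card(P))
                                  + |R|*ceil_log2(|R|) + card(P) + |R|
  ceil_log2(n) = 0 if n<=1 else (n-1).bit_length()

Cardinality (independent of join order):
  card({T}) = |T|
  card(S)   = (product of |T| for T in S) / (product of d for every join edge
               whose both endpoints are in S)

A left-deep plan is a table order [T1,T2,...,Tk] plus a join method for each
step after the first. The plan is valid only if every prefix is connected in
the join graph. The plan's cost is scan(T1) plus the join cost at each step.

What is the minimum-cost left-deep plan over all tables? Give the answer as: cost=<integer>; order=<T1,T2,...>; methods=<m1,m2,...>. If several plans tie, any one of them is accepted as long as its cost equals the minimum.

cost=1476; order=A,C,B; methods=hash,nl_idx

Selinger DP (subsets sized 1..n):
  {A}: scan cost=100, card=100
  {B}: scan cost=120, card=120
  {C}: scan cost=40, card=40
  {AB}: card=480; try (B,nl_idx)→1280, (A,hash)→1640, (B,merge)→1860, (B,hash)→1880, (A,merge)→1880, (B,nl)→12100 …(+1); best=1280 via (B,nl_idx)
  {AC}: card=100; try (C,hash)→680, (A,merge)→1120, (C,merge)→1180, (A,hash)→1480, (A,nl)→4040, (C,nl)→4100; best=680 via (C,hash)
  {BC}: card=960; try (C,hash)→720, (B,merge)→1280, (B,nl_idx)→1280, (C,merge)→1360, (B,hash)→1760, (B,nl)→4840 …(+1); best=720 via (C,hash)
  {ABC}: card=96; try (B,nl_idx)→1476, (C,hash)→2240, (B,merge)→2440, (B,hash)→2460, (A,hash)→3080, (C,merge)→6360 …(+4); best=1476 via (B,nl_idx)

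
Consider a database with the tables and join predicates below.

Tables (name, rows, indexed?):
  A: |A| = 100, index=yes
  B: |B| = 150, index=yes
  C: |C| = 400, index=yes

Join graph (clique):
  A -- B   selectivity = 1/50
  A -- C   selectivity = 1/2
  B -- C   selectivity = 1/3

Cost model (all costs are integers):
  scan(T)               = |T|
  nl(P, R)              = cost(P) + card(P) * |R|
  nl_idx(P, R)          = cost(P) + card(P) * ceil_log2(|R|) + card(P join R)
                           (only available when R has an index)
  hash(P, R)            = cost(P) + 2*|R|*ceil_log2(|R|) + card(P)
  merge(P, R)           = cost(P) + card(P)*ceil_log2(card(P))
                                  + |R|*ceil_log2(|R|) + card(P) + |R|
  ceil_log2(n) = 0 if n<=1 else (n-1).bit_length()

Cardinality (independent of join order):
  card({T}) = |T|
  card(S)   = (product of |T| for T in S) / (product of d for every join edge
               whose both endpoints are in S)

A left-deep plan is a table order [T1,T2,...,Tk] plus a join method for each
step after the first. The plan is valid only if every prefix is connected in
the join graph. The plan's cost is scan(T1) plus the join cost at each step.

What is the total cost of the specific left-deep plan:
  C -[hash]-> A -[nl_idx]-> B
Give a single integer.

182200

step 1: scan C: cost=400, card=400
step 2: join A via hash
    card(P join A) = 400*100/(2) = 20000
    cost = 400 + 2*100*7 + 400 = 2200
step 3: join B via nl_idx
    card(P join B) = 20000*150/(50*3) = 20000
    cost = 2200 + 20000*8 + 20000 = 182200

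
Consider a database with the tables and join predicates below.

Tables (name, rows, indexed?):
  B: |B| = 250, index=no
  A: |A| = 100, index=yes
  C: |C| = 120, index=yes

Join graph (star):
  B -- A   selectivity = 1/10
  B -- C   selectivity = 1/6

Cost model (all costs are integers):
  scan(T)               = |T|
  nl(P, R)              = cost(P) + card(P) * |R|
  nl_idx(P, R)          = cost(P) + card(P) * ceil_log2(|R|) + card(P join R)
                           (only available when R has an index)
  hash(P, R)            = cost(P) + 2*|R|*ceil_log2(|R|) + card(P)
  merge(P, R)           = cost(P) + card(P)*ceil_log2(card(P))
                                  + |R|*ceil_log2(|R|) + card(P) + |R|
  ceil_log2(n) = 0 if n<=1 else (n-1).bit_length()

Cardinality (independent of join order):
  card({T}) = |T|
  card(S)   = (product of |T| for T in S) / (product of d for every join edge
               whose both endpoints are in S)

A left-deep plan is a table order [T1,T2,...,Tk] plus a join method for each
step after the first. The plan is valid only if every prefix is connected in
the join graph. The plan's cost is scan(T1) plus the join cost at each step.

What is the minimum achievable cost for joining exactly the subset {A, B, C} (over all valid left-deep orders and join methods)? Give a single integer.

6080

Selinger DP over subsets of {A,B,C}:
  {B}: scan cost=250, card=250
  {A}: scan cost=100, card=100
  {C}: scan cost=120, card=120
  {AB}: card=2500; try (A,hash)→1900, (B,merge)→3150, (A,merge)→3300, (B,hash)→4200, (A,nl_idx)→4500, (B,nl)→25100 …(+1); best=1900 via (A,hash)
  {BC}: card=5000; try (C,hash)→2180, (B,merge)→3330, (C,merge)→3460, (B,hash)→4240, (C,nl_idx)→7000, (B,nl)→30120 …(+1); best=2180 via (C,hash)
  {ABC}: card=50000; try (C,hash)→6080, (A,hash)→8580, (C,merge)→35360, (C,nl_idx)→69400, (A,merge)→72980, (A,nl_idx)→87180 …(+2); best=6080 via (C,hash)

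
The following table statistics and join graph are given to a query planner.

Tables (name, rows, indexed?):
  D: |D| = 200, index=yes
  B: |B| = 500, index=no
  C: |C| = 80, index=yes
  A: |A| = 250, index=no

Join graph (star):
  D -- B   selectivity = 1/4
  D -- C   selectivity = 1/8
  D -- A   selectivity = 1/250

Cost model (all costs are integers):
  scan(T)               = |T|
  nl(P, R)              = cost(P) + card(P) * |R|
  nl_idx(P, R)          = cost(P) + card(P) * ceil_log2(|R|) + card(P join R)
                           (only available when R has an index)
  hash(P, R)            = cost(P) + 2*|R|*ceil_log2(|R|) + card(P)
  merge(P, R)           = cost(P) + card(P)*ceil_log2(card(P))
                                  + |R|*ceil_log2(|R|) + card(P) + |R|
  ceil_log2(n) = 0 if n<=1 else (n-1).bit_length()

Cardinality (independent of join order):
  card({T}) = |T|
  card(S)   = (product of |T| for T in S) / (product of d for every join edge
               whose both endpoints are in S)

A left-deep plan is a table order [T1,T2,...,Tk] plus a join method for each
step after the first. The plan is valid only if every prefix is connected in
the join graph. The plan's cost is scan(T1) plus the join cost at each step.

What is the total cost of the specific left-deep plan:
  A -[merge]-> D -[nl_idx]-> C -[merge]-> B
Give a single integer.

step 1: scan A: cost=250, card=250
step 2: join D via merge
    card(P join D) = 250*200/(250) = 200
    cost = 250 + 250*8 + 200*8 + 250 + 200 = 4300
step 3: join C via nl_idx
    card(P join C) = 200*80/(8) = 2000
    cost = 4300 + 200*7 + 2000 = 7700
step 4: join B via merge
    card(P join B) = 2000*500/(4) = 250000
    cost = 7700 + 2000*11 + 500*9 + 2000 + 500 = 36700

36700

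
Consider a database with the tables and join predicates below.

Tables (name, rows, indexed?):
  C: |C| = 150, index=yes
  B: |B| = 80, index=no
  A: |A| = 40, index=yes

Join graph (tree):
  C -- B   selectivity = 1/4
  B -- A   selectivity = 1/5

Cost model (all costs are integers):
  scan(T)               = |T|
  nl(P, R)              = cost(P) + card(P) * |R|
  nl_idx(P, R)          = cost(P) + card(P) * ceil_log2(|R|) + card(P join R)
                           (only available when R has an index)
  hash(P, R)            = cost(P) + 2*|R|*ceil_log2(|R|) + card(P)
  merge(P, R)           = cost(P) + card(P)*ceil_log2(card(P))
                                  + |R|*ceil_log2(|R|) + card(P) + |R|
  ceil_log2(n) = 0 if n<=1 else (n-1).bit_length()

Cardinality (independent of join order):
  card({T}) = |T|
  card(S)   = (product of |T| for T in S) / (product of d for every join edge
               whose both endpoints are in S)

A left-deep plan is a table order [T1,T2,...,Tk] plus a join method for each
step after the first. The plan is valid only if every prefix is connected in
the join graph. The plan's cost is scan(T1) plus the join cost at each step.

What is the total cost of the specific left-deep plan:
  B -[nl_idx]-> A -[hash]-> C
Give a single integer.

4240

step 1: scan B: cost=80, card=80
step 2: join A via nl_idx
    card(P join A) = 80*40/(5) = 640
    cost = 80 + 80*6 + 640 = 1200
step 3: join C via hash
    card(P join C) = 640*150/(4) = 24000
    cost = 1200 + 2*150*8 + 640 = 4240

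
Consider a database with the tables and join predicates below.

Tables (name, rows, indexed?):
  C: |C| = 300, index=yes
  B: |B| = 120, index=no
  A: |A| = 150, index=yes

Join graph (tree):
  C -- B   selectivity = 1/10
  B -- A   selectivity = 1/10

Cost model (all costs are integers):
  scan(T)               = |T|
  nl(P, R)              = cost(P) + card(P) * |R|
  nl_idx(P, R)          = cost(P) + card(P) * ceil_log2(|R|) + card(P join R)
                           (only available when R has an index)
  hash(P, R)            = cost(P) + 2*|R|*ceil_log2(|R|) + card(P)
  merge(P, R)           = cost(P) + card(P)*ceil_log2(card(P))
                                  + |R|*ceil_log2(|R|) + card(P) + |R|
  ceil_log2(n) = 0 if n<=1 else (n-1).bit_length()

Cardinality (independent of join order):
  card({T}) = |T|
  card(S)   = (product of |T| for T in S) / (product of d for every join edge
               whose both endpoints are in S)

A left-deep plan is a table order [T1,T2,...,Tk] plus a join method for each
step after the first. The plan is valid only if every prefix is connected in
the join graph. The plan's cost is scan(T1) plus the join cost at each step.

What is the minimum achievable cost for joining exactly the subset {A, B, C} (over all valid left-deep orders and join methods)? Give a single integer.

Selinger DP over subsets of {A,B,C}:
  {C}: scan cost=300, card=300
  {B}: scan cost=120, card=120
  {A}: scan cost=150, card=150
  {BC}: card=3600; try (B,hash)→2280, (C,merge)→4080, (B,merge)→4260, (C,nl_idx)→4800, (C,hash)→5640, (C,nl)→36120 …(+1); best=2280 via (B,hash)
  {AB}: card=1800; try (B,hash)→1980, (A,merge)→2430, (B,merge)→2460, (A,hash)→2640, (A,nl_idx)→2880, (A,nl)→18120 …(+1); best=1980 via (B,hash)
  {ABC}: card=54000; try (A,hash)→8280, (C,hash)→9180, (C,merge)→26580, (A,merge)→50430, (C,nl_idx)→72180, (A,nl_idx)→85080 …(+2); best=8280 via (A,hash)

8280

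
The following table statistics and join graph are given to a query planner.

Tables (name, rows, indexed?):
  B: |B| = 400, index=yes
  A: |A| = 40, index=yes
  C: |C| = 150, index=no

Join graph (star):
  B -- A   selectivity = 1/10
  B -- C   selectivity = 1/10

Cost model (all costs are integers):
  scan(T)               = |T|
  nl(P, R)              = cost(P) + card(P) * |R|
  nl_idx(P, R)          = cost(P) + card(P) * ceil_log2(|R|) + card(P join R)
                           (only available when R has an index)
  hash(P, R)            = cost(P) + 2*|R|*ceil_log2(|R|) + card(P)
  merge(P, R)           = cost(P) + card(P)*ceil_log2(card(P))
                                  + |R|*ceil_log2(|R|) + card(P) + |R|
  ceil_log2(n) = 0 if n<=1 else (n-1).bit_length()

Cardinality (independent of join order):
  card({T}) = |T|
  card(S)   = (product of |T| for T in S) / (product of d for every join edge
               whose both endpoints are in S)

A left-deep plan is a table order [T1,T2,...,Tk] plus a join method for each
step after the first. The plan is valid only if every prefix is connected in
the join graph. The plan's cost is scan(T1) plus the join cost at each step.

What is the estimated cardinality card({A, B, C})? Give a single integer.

24000

Tables in S: A(40), B(400), C(150)
Edges inside S: B-A(d=10), B-C(d=10)
numerator = 40 * 400 * 150 = 2400000
denominator = 10 * 10 = 100
card(S) = 2400000 / 100 = 24000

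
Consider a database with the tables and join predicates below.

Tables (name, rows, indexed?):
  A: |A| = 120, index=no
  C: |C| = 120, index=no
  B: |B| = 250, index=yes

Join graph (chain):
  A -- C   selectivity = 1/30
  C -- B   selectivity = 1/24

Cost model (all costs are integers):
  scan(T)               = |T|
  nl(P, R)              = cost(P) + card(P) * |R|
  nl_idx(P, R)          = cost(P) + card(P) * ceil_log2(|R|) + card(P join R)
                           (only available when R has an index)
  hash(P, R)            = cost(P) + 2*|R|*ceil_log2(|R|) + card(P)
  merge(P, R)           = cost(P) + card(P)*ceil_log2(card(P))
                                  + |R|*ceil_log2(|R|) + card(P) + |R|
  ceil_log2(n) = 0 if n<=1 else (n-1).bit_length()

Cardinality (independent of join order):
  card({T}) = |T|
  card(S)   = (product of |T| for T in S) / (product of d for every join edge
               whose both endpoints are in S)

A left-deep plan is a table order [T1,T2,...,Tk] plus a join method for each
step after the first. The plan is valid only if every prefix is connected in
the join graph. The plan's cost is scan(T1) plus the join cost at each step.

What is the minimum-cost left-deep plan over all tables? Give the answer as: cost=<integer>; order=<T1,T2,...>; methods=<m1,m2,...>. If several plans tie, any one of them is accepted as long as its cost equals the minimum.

cost=5110; order=B,C,A; methods=hash,hash

Selinger DP (subsets sized 1..n):
  {A}: scan cost=120, card=120
  {C}: scan cost=120, card=120
  {B}: scan cost=250, card=250
  {AC}: card=480; try (C,hash)→1920, (A,hash)→1920, (C,merge)→2040, (A,merge)→2040, (C,nl)→14520, (A,nl)→14520; best=1920 via (C,hash)
  {BC}: card=1250; try (C,hash)→2180, (B,nl_idx)→2330, (B,merge)→3330, (C,merge)→3460, (B,hash)→4240, (B,nl)→30120 …(+1); best=2180 via (C,hash)
  {ABC}: card=5000; try (A,hash)→5110, (B,hash)→6400, (B,merge)→8970, (B,nl_idx)→10760, (A,merge)→18140, (B,nl)→121920 …(+1); best=5110 via (A,hash)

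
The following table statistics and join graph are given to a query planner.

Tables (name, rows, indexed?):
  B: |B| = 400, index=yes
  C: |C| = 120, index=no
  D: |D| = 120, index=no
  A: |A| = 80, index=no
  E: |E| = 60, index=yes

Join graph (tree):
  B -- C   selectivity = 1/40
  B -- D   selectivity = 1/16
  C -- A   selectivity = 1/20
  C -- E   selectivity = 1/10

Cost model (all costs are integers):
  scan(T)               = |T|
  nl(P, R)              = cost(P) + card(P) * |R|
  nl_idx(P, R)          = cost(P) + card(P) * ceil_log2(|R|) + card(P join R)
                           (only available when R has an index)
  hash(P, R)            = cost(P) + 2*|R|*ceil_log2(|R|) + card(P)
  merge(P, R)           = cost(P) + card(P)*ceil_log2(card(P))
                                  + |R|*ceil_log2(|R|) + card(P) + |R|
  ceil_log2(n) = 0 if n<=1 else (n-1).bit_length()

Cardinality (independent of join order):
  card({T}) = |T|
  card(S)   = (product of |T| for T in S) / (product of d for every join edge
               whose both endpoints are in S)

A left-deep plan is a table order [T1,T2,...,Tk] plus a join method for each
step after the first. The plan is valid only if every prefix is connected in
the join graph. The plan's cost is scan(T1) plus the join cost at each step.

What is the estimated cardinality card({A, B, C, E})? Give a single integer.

Tables in S: A(80), B(400), C(120), E(60)
Edges inside S: B-C(d=40), C-A(d=20), C-E(d=10)
numerator = 80 * 400 * 120 * 60 = 230400000
denominator = 40 * 20 * 10 = 8000
card(S) = 230400000 / 8000 = 28800

28800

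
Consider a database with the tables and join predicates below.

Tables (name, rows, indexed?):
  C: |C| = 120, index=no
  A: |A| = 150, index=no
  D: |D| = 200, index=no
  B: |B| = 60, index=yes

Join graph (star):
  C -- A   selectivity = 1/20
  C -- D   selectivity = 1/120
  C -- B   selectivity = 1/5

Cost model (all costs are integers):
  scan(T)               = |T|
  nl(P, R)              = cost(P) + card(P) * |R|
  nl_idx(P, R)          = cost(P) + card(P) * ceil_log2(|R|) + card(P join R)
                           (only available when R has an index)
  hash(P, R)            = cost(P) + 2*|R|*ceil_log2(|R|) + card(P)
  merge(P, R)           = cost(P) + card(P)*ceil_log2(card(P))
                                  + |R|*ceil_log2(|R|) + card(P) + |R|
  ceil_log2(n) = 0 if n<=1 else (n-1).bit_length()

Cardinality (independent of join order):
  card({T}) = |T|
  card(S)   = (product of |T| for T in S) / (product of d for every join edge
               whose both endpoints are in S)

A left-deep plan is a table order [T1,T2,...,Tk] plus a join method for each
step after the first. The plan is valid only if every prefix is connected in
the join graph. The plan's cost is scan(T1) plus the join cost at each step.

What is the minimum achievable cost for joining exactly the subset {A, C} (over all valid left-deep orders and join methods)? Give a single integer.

1980

Selinger DP over subsets of {A,C}:
  {C}: scan cost=120, card=120
  {A}: scan cost=150, card=150
  {AC}: card=900; try (C,hash)→1980, (A,merge)→2430, (C,merge)→2460, (A,hash)→2640, (A,nl)→18120, (C,nl)→18150; best=1980 via (C,hash)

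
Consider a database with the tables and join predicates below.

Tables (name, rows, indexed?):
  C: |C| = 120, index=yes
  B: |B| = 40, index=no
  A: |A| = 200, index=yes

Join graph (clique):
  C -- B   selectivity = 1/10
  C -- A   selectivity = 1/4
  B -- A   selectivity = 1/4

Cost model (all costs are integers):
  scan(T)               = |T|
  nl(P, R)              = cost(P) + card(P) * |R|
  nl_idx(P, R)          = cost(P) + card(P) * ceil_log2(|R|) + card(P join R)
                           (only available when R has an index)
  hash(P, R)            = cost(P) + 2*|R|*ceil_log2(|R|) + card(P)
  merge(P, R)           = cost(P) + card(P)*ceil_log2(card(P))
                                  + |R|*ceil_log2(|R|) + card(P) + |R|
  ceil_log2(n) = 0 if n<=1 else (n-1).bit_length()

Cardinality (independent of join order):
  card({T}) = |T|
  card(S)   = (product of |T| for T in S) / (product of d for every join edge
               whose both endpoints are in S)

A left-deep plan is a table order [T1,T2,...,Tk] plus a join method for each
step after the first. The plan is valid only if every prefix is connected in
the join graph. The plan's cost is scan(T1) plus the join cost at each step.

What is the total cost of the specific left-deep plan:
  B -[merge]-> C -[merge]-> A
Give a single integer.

7880

step 1: scan B: cost=40, card=40
step 2: join C via merge
    card(P join C) = 40*120/(10) = 480
    cost = 40 + 40*6 + 120*7 + 40 + 120 = 1280
step 3: join A via merge
    card(P join A) = 480*200/(4*4) = 6000
    cost = 1280 + 480*9 + 200*8 + 480 + 200 = 7880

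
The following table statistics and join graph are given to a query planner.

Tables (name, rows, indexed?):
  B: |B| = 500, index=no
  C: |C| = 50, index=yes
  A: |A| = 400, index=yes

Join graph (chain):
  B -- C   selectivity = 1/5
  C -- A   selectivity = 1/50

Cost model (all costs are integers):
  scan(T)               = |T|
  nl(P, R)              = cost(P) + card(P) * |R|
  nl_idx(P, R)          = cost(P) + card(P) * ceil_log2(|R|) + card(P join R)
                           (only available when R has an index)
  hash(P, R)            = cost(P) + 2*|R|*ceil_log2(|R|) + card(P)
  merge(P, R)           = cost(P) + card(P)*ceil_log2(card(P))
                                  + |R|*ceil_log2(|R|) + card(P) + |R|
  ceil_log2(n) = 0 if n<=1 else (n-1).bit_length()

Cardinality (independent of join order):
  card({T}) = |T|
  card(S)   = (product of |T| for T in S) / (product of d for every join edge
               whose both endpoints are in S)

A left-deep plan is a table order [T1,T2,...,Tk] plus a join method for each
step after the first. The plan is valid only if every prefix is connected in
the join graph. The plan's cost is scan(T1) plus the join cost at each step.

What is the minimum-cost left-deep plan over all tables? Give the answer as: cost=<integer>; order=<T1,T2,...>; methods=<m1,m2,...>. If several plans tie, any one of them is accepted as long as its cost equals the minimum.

cost=9900; order=C,A,B; methods=nl_idx,merge

Selinger DP (subsets sized 1..n):
  {B}: scan cost=500, card=500
  {C}: scan cost=50, card=50
  {A}: scan cost=400, card=400
  {BC}: card=5000; try (C,hash)→1600, (B,merge)→5400, (C,merge)→5850, (C,nl_idx)→8500, (B,hash)→9100, (B,nl)→25050 …(+1); best=1600 via (C,hash)
  {AC}: card=400; try (A,nl_idx)→900, (C,hash)→1400, (C,nl_idx)→3200, (A,merge)→4400, (C,merge)→4750, (A,hash)→7300 …(+2); best=900 via (A,nl_idx)
  {ABC}: card=40000; try (B,merge)→9900, (B,hash)→10300, (A,hash)→13800, (A,merge)→75600, (A,nl_idx)→86600, (B,nl)→200900 …(+1); best=9900 via (B,merge)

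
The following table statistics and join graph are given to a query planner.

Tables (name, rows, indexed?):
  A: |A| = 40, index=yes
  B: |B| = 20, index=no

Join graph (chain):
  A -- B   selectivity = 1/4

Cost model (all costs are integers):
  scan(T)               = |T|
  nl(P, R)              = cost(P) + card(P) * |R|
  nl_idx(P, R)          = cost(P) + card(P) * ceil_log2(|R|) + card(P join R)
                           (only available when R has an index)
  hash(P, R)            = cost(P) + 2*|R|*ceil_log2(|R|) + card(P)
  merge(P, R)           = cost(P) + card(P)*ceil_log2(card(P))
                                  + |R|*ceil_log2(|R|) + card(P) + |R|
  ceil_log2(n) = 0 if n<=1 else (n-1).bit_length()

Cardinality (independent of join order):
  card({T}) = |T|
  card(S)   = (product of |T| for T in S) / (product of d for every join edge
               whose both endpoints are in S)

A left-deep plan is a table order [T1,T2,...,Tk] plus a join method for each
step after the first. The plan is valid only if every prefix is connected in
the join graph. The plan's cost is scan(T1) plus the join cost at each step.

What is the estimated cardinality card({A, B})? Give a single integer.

200

Tables in S: A(40), B(20)
Edges inside S: A-B(d=4)
numerator = 40 * 20 = 800
denominator = 4 = 4
card(S) = 800 / 4 = 200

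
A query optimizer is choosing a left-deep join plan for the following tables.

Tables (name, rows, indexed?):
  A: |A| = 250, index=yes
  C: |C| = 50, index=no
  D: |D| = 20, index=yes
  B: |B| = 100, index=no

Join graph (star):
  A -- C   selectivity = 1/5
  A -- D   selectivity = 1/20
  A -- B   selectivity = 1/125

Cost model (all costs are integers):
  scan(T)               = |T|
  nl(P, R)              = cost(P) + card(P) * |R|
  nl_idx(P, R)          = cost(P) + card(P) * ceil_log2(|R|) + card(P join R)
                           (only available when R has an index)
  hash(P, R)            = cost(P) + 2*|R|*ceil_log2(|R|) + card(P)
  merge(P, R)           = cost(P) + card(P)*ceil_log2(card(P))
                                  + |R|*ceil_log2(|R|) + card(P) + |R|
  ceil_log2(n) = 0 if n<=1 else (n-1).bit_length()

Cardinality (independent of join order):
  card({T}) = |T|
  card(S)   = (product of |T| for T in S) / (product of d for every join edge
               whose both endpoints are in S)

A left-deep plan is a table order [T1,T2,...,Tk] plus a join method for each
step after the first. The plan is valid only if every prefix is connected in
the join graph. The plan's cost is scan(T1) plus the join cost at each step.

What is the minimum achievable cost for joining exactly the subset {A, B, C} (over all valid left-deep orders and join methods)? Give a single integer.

1900

Selinger DP over subsets of {A,B,C}:
  {A}: scan cost=250, card=250
  {C}: scan cost=50, card=50
  {B}: scan cost=100, card=100
  {AC}: card=2500; try (C,hash)→1100, (A,merge)→2650, (C,merge)→2850, (A,nl_idx)→2950, (A,hash)→4100, (A,nl)→12550 …(+1); best=1100 via (C,hash)
  {AB}: card=200; try (A,nl_idx)→1100, (B,hash)→1900, (A,merge)→3150, (B,merge)→3300, (A,hash)→4200, (A,nl)→25100 …(+1); best=1100 via (A,nl_idx)
  {ABC}: card=2000; try (C,hash)→1900, (C,merge)→3250, (B,hash)→5000, (C,nl)→11100, (B,merge)→34400, (B,nl)→251100; best=1900 via (C,hash)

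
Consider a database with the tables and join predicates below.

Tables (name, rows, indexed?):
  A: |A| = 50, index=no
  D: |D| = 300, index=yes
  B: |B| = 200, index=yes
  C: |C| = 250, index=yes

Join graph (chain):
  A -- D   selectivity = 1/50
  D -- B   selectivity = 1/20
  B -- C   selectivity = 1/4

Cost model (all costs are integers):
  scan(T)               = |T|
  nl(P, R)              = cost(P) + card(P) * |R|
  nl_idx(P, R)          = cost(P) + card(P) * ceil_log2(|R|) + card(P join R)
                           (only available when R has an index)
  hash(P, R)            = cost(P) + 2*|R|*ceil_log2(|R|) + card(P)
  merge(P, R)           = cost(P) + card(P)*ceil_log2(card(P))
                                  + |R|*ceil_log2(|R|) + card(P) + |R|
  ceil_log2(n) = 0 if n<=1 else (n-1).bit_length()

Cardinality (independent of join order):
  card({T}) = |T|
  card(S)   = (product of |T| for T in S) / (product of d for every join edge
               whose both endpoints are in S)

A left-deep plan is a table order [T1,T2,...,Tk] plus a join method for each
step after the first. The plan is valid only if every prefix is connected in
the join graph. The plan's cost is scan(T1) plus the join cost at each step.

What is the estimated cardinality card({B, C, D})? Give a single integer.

Tables in S: B(200), C(250), D(300)
Edges inside S: D-B(d=20), B-C(d=4)
numerator = 200 * 250 * 300 = 15000000
denominator = 20 * 4 = 80
card(S) = 15000000 / 80 = 187500

187500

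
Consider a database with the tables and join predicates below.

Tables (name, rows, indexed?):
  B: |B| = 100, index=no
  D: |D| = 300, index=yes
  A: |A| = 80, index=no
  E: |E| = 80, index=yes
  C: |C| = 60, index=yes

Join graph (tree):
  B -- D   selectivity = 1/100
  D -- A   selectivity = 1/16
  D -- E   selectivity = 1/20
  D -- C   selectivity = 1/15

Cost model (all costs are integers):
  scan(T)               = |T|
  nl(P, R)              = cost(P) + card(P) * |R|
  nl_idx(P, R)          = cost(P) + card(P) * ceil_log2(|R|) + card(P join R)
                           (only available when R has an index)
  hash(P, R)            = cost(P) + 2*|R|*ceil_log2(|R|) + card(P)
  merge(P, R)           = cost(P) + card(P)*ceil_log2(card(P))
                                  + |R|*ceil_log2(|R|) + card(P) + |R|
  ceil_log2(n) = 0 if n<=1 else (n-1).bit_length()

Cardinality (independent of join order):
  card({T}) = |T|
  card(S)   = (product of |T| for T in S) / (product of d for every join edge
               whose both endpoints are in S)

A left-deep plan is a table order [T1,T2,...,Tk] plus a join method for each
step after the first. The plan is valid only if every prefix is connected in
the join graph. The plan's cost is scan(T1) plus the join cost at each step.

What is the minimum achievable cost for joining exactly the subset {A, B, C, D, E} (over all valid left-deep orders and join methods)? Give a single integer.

Selinger DP over subsets of {A,B,C,D,E}:
  {B}: scan cost=100, card=100
  {D}: scan cost=300, card=300
  {A}: scan cost=80, card=80
  {E}: scan cost=80, card=80
  {C}: scan cost=60, card=60
  {BD}: card=300; try (D,nl_idx)→1300, (B,hash)→2000, (D,merge)→3900, (B,merge)→4100, (D,hash)→5600, (D,nl)→30100 …(+1); best=1300 via (D,nl_idx)
  {AD}: card=1500; try (A,hash)→1720, (D,nl_idx)→2300, (D,merge)→3720, (A,merge)→3940, (D,hash)→5560, (D,nl)→24080 …(+1); best=1720 via (A,hash)
  {DE}: card=1200; try (E,hash)→1720, (D,nl_idx)→2000, (E,nl_idx)→3600, (D,merge)→3720, (E,merge)→3940, (D,hash)→5560 …(+2); best=1720 via (E,hash)
  {CD}: card=1200; try (C,hash)→1320, (D,nl_idx)→1800, (C,nl_idx)→3300, (D,merge)→3480, (C,merge)→3720, (D,hash)→5520 …(+2); best=1320 via (C,hash)
  {ABD}: card=1500; try (A,hash)→2720, (B,hash)→4620, (A,merge)→4940, (B,merge)→20520, (A,nl)→25300, (B,nl)→151720; best=2720 via (A,hash)
  {BDE}: card=1200; try (E,hash)→2720, (B,hash)→4320, (E,nl_idx)→4600, (E,merge)→4940, (B,merge)→16920, (E,nl)→25300 …(+1); best=2720 via (E,hash)
  {BCD}: card=1200; try (C,hash)→2320, (B,hash)→3920, (C,nl_idx)→4300, (C,merge)→4720, (B,merge)→16520, (C,nl)→19300 …(+1); best=2320 via (C,hash)
  {ADE}: card=6000; try (A,hash)→4040, (E,hash)→4340, (A,merge)→16760, (E,nl_idx)→18220, (E,merge)→20360, (A,nl)→97720 …(+1); best=4040 via (A,hash)
  {ACD}: card=6000; try (A,hash)→3640, (C,hash)→3940, (A,merge)→16360, (C,nl_idx)→16720, (C,merge)→20140, (C,nl)→91720 …(+1); best=3640 via (A,hash)
  {CDE}: card=4800; try (E,hash)→3640, (C,hash)→3640, (C,nl_idx)→13720, (E,nl_idx)→14520, (E,merge)→16360, (C,merge)→16540 …(+2); best=3640 via (E,hash)
  {ABDE}: card=6000; try (A,hash)→5040, (E,hash)→5340, (B,hash)→11440, (A,merge)→17760, (E,nl_idx)→19220, (E,merge)→21360 …(+4); best=5040 via (A,hash)
  {ABCD}: card=6000; try (A,hash)→4640, (C,hash)→4940, (B,hash)→11040, (A,merge)→17360, (C,nl_idx)→17720, (C,merge)→21140 …(+4); best=4640 via (A,hash)
  {BCDE}: card=4800; try (E,hash)→4640, (C,hash)→4640, (B,hash)→9840, (C,nl_idx)→14720, (E,nl_idx)→15520, (E,merge)→17360 …(+5); best=4640 via (E,hash)
  {ACDE}: card=24000; try (A,hash)→9560, (E,hash)→10760, (C,hash)→10760, (C,nl_idx)→64040, (E,nl_idx)→69640, (A,merge)→71480 …(+5); best=9560 via (A,hash)
  {ABCDE}: card=24000; try (A,hash)→10560, (E,hash)→11760, (C,hash)→11760, (B,hash)→34960, (C,nl_idx)→65040, (E,nl_idx)→70640 …(+8); best=10560 via (A,hash)

10560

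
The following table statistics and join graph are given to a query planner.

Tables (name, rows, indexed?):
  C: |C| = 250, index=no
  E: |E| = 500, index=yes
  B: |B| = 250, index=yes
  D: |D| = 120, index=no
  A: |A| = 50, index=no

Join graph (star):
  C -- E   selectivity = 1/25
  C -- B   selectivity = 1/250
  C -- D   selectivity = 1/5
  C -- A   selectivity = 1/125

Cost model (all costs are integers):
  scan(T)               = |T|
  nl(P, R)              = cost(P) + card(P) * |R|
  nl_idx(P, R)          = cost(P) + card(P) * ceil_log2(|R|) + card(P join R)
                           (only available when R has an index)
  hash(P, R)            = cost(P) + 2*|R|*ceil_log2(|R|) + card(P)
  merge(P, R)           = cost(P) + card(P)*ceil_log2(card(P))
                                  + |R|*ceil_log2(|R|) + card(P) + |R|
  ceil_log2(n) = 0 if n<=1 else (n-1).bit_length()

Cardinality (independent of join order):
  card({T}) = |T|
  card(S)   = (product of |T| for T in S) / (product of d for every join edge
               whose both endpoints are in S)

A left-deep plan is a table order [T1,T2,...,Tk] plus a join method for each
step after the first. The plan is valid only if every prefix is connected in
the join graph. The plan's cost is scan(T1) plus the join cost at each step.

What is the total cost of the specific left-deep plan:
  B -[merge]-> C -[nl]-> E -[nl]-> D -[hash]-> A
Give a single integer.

step 1: scan B: cost=250, card=250
step 2: join C via merge
    card(P join C) = 250*250/(250) = 250
    cost = 250 + 250*8 + 250*8 + 250 + 250 = 4750
step 3: join E via nl
    card(P join E) = 250*500/(25) = 5000
    cost = 4750 + 250*500 = 129750
step 4: join D via nl
    card(P join D) = 5000*120/(5) = 120000
    cost = 129750 + 5000*120 = 729750
step 5: join A via hash
    card(P join A) = 120000*50/(125) = 48000
    cost = 729750 + 2*50*6 + 120000 = 850350

850350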